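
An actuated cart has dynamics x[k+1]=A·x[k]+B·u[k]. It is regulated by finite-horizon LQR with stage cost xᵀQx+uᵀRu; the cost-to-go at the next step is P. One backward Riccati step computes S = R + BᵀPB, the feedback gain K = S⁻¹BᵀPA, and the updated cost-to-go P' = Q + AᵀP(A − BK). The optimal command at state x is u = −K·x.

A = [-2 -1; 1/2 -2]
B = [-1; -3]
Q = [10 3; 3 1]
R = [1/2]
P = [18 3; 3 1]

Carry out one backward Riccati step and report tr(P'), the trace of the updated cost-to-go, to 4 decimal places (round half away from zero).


BᵀP = [-27.0000 -6.0000]
S = R + BᵀPB = [1/2] + [45.0000] = [45.5000]
BᵀPA = [51.0000 39.0000]
K = S⁻¹·BᵀPA = [1.1209 0.8571]
A−BK = [-0.8791 -0.1429; 3.8626 0.5714]
AᵀP(A−BK) = [9.0852 1.7857; 1.7857 0.5714]
P' = Q + AᵀP(A−BK) = [19.0852 4.7857; 4.7857 1.5714]
tr(P') = 20.6566

20.6566


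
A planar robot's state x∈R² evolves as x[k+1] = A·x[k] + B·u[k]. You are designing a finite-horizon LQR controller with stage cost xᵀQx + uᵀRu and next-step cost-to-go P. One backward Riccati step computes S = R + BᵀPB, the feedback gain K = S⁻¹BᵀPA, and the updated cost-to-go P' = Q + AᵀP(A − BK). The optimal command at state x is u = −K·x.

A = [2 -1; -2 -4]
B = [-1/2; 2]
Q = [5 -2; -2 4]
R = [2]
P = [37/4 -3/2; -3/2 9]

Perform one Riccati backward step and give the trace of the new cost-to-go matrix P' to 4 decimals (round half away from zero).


66.2006

BᵀP = [-7.6250 18.7500]
S = R + BᵀPB = [2] + [41.3125] = [43.3125]
BᵀPA = [-52.7500 -67.3750]
K = S⁻¹·BᵀPA = [-1.2179 -1.5556]
A−BK = [1.3911 -1.7778; 0.4358 -0.8889]
AᵀP(A−BK) = [20.7561 -19.5556; -19.5556 36.4444]
P' = Q + AᵀP(A−BK) = [25.7561 -21.5556; -21.5556 40.4444]
tr(P') = 66.2006


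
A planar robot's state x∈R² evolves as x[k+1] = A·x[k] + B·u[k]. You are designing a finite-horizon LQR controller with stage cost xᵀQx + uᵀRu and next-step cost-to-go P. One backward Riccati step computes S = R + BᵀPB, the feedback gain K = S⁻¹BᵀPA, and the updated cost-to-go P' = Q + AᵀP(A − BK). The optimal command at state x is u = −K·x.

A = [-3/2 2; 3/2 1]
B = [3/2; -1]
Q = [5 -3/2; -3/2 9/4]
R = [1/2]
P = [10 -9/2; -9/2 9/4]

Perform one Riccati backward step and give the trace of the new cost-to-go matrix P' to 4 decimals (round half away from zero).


BᵀP = [19.5000 -9.0000]
S = R + BᵀPB = [1/2] + [38.2500] = [38.7500]
BᵀPA = [-42.7500 30.0000]
K = S⁻¹·BᵀPA = [-1.1032 0.7742]
A−BK = [0.1548 0.8387; 0.3968 1.7742]
AᵀP(A−BK) = [0.6496 -0.2782; -0.2782 1.0242]
P' = Q + AᵀP(A−BK) = [5.6496 -1.7782; -1.7782 3.2742]
tr(P') = 8.9238

8.9238


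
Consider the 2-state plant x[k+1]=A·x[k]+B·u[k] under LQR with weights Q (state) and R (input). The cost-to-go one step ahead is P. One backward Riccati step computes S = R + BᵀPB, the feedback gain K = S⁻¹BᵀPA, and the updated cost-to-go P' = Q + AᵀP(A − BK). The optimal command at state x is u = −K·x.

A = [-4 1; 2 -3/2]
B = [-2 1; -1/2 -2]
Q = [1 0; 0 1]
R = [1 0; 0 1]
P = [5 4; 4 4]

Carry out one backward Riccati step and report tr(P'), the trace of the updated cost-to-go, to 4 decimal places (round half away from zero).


5.2069

BᵀP = [-12.0000 -10.0000; -3.0000 -4.0000]
S = R + BᵀPB = [1 0; 0 1] + [29.0000 8.0000; 8.0000 5.0000] = [30.0000 8.0000; 8.0000 6.0000]
BᵀPA = [28.0000 3.0000; 4.0000 3.0000]
K = S⁻¹·BᵀPA = [1.1724 -0.0517; -0.8966 0.5690]
A−BK = [-0.7586 0.3276; 0.7931 -0.3879]
AᵀP(A−BK) = [2.7586 -0.8276; -0.8276 0.4483]
P' = Q + AᵀP(A−BK) = [3.7586 -0.8276; -0.8276 1.4483]
tr(P') = 5.2069


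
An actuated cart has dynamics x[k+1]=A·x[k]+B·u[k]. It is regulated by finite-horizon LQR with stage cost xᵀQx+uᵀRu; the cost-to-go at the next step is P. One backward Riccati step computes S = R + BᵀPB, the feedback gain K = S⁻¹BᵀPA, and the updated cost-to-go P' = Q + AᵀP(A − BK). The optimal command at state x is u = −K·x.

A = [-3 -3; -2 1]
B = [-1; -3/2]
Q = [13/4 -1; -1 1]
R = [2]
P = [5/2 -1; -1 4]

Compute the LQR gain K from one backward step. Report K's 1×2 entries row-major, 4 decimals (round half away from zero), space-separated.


1.2381 -0.1905

BᵀP = [-1.0000 -5.0000]
S = R + BᵀPB = [2] + [8.5000] = [10.5000]
BᵀPA = [13.0000 -2.0000]
K = S⁻¹·BᵀPA = [1.2381 -0.1905]
A−BK = [-1.7619 -3.1905; -0.1429 0.7143]
AᵀP(A−BK) = [10.4048 13.9762; 13.9762 32.1190]
P' = Q + AᵀP(A−BK) = [13.6548 12.9762; 12.9762 33.1190]
tr(P') = 46.7738


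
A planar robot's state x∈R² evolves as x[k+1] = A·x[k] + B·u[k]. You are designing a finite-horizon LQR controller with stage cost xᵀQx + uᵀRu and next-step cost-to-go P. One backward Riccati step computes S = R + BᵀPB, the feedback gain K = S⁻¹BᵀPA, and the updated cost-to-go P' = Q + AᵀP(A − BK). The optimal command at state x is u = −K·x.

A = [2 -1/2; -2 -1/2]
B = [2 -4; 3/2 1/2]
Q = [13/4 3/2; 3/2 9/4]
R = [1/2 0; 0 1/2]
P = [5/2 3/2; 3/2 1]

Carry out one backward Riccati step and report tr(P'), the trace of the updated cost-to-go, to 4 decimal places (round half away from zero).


5.8428

BᵀP = [7.2500 4.5000; -9.2500 -5.5000]
S = R + BᵀPB = [1/2 0; 0 1/2] + [21.2500 -26.7500; -26.7500 34.2500] = [21.7500 -26.7500; -26.7500 34.7500]
BᵀPA = [5.5000 -5.8750; -7.5000 7.3750]
K = S⁻¹·BᵀPA = [-0.2360 -0.1708; -0.3975 0.0807]
A−BK = [0.8820 0.1646; -1.4472 -0.2842]
AᵀP(A−BK) = [0.3168 0.0450; 0.0450 0.0260]
P' = Q + AᵀP(A−BK) = [3.5668 1.5450; 1.5450 2.2760]
tr(P') = 5.8428


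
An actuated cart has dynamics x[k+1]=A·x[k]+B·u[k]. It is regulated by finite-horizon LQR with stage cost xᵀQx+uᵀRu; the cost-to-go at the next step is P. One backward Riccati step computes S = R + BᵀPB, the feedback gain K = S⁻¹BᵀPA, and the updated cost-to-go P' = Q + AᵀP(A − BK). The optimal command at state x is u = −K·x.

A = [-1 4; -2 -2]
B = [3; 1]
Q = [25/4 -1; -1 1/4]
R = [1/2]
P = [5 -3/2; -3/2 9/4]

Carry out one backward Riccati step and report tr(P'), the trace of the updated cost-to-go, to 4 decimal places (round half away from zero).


37.0935

BᵀP = [13.5000 -2.2500]
S = R + BᵀPB = [1/2] + [38.2500] = [38.7500]
BᵀPA = [-9.0000 58.5000]
K = S⁻¹·BᵀPA = [-0.2323 1.5097]
A−BK = [-0.3032 -0.5290; -1.7677 -3.5097]
AᵀP(A−BK) = [5.9097 11.5871; 11.5871 24.6839]
P' = Q + AᵀP(A−BK) = [12.1597 10.5871; 10.5871 24.9339]
tr(P') = 37.0935


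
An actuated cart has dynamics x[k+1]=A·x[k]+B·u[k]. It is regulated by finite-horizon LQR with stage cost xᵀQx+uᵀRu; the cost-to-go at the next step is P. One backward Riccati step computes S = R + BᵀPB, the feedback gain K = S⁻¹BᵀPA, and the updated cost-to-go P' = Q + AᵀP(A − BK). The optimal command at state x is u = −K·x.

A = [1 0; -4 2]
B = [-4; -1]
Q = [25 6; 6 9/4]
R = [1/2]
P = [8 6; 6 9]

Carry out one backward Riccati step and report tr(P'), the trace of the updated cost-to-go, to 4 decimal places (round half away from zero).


BᵀP = [-38.0000 -33.0000]
S = R + BᵀPB = [1/2] + [185.0000] = [185.5000]
BᵀPA = [94.0000 -66.0000]
K = S⁻¹·BᵀPA = [0.5067 -0.3558]
A−BK = [3.0270 -1.4232; -3.4933 1.6442]
AᵀP(A−BK) = [56.3666 -26.5553; -26.5553 12.5175]
P' = Q + AᵀP(A−BK) = [81.3666 -20.5553; -20.5553 14.7675]
tr(P') = 96.1341

96.1341


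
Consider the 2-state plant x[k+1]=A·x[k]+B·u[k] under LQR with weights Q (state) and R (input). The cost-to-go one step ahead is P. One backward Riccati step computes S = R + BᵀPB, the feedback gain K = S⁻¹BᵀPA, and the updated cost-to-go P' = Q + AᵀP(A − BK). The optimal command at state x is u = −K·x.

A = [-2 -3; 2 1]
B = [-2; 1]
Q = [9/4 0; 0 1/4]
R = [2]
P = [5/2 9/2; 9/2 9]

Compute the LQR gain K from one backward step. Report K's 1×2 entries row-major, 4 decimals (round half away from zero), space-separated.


BᵀP = [-0.5000 0.0000]
S = R + BᵀPB = [2] + [1.0000] = [3.0000]
BᵀPA = [1.0000 1.5000]
K = S⁻¹·BᵀPA = [0.3333 0.5000]
A−BK = [-1.3333 -2.0000; 1.6667 0.5000]
AᵀP(A−BK) = [9.6667 -3.5000; -3.5000 3.7500]
P' = Q + AᵀP(A−BK) = [11.9167 -3.5000; -3.5000 4.0000]
tr(P') = 15.9167

0.3333 0.5000


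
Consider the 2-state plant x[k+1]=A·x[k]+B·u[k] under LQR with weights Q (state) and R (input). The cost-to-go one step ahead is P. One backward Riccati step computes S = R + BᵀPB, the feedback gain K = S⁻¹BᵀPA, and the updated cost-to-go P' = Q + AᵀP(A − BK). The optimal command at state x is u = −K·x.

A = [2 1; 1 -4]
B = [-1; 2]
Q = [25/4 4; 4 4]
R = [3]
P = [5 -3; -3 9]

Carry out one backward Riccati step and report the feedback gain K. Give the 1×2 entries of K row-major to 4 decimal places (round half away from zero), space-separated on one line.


-0.0179 -1.6964

BᵀP = [-11.0000 21.0000]
S = R + BᵀPB = [3] + [53.0000] = [56.0000]
BᵀPA = [-1.0000 -95.0000]
K = S⁻¹·BᵀPA = [-0.0179 -1.6964]
A−BK = [1.9821 -0.6964; 1.0357 -0.6071]
AᵀP(A−BK) = [16.9821 -6.6964; -6.6964 11.8393]
P' = Q + AᵀP(A−BK) = [23.2321 -2.6964; -2.6964 15.8393]
tr(P') = 39.0714


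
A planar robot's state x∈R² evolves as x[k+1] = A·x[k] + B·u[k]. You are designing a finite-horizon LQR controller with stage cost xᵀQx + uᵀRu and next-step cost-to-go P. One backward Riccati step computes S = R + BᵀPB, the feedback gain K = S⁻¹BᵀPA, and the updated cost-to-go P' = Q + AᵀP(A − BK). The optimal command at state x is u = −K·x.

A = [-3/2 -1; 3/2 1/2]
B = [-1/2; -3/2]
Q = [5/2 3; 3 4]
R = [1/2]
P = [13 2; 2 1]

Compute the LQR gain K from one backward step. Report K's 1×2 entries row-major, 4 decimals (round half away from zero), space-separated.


BᵀP = [-9.5000 -2.5000]
S = R + BᵀPB = [1/2] + [8.5000] = [9.0000]
BᵀPA = [10.5000 8.2500]
K = S⁻¹·BᵀPA = [1.1667 0.9167]
A−BK = [-0.9167 -0.5417; 3.2500 1.8750]
AᵀP(A−BK) = [10.2500 6.1250; 6.1250 3.6875]
P' = Q + AᵀP(A−BK) = [12.7500 9.1250; 9.1250 7.6875]
tr(P') = 20.4375

1.1667 0.9167


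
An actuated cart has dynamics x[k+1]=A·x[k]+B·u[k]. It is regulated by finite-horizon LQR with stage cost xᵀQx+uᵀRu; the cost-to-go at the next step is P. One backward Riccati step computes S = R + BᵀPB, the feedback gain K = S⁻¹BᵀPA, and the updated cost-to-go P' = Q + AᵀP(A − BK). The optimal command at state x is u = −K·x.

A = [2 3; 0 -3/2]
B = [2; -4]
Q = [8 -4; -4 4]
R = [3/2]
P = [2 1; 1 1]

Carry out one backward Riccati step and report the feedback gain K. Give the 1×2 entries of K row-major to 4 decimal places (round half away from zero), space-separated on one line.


0.0000 0.3158

BᵀP = [0.0000 -2.0000]
S = R + BᵀPB = [3/2] + [8.0000] = [9.5000]
BᵀPA = [0.0000 3.0000]
K = S⁻¹·BᵀPA = [0.0000 0.3158]
A−BK = [2.0000 2.3684; 0.0000 -0.2368]
AᵀP(A−BK) = [8.0000 9.0000; 9.0000 10.3026]
P' = Q + AᵀP(A−BK) = [16.0000 5.0000; 5.0000 14.3026]
tr(P') = 30.3026


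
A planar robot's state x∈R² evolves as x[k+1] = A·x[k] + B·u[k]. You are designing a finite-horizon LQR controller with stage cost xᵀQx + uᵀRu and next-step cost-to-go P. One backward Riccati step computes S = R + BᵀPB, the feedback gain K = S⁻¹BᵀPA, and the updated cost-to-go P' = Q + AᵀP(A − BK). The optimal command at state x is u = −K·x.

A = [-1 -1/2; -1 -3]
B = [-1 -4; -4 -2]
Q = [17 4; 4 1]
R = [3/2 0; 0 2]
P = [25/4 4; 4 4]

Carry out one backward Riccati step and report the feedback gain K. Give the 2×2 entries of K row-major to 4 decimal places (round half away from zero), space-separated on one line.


0.1501 0.6818 0.2068 0.0030

BᵀP = [-22.2500 -20.0000; -33.0000 -24.0000]
S = R + BᵀPB = [3/2 0; 0 2] + [102.2500 129.0000; 129.0000 180.0000] = [103.7500 129.0000; 129.0000 182.0000]
BᵀPA = [42.2500 71.1250; 57.0000 88.5000]
K = S⁻¹·BᵀPA = [0.1501 0.6818; 0.2068 0.0030]
A−BK = [-0.0228 0.1938; 0.0141 -0.2668]
AᵀP(A−BK) = [0.1208 0.1474; 0.1474 0.8031]
P' = Q + AᵀP(A−BK) = [17.1208 4.1474; 4.1474 1.8031]
tr(P') = 18.9239


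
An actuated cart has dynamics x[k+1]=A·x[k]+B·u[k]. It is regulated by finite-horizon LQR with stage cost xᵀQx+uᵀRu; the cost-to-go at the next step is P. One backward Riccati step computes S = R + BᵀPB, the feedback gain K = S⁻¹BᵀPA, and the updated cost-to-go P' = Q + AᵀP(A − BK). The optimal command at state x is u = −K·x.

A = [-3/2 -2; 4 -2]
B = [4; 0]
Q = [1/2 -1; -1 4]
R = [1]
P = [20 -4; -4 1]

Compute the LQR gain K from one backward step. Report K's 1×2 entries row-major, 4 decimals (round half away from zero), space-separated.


-0.5732 -0.3988

BᵀP = [80.0000 -16.0000]
S = R + BᵀPB = [1] + [320.0000] = [321.0000]
BᵀPA = [-184.0000 -128.0000]
K = S⁻¹·BᵀPA = [-0.5732 -0.3988]
A−BK = [0.7928 -0.4050; 4.0000 -2.0000]
AᵀP(A−BK) = [3.5296 -1.3707; -1.3707 0.9595]
P' = Q + AᵀP(A−BK) = [4.0296 -2.3707; -2.3707 4.9595]
tr(P') = 8.9891


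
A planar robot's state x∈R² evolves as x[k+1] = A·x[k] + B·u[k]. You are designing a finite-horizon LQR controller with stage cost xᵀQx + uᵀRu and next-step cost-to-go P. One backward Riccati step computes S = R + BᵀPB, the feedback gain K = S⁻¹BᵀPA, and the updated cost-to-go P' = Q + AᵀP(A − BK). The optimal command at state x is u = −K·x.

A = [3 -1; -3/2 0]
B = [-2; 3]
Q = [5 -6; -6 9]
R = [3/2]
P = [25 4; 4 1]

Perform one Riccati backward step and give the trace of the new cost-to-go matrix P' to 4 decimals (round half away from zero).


BᵀP = [-38.0000 -5.0000]
S = R + BᵀPB = [3/2] + [61.0000] = [62.5000]
BᵀPA = [-106.5000 38.0000]
K = S⁻¹·BᵀPA = [-1.7040 0.6080]
A−BK = [-0.4080 0.2160; 3.6120 -1.8240]
AᵀP(A−BK) = [9.7740 -4.2480; -4.2480 1.8960]
P' = Q + AᵀP(A−BK) = [14.7740 -10.2480; -10.2480 10.8960]
tr(P') = 25.6700

25.6700


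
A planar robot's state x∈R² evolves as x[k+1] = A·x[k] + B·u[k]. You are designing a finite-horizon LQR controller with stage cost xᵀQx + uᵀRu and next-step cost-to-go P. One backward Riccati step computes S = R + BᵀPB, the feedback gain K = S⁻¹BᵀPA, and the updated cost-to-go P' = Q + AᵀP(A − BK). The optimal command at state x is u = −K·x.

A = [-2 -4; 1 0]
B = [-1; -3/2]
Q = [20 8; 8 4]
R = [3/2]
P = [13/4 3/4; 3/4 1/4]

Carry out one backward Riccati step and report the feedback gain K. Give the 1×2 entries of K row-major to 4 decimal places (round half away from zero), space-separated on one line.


BᵀP = [-4.3750 -1.1250]
S = R + BᵀPB = [3/2] + [6.0625] = [7.5625]
BᵀPA = [7.6250 17.5000]
K = S⁻¹·BᵀPA = [1.0083 2.3140]
A−BK = [-0.9917 -1.6860; 2.5124 3.4711]
AᵀP(A−BK) = [2.5620 5.3554; 5.3554 11.5041]
P' = Q + AᵀP(A−BK) = [22.5620 13.3554; 13.3554 15.5041]
tr(P') = 38.0661

1.0083 2.3140


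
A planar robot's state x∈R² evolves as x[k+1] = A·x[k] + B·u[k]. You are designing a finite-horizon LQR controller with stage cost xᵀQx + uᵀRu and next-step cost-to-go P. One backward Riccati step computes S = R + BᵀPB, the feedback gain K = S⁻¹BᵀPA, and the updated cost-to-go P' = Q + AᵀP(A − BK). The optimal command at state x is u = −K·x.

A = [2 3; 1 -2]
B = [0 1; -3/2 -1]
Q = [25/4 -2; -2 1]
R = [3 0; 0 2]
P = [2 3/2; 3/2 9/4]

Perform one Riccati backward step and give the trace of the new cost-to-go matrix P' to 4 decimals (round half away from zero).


BᵀP = [-2.2500 -3.3750; 0.5000 -0.7500]
S = R + BᵀPB = [3 0; 0 2] + [5.0625 1.1250; 1.1250 1.2500] = [8.0625 1.1250; 1.1250 3.2500]
BᵀPA = [-7.8750 0.0000; 0.2500 3.0000]
K = S⁻¹·BᵀPA = [-1.0376 -0.1353; 0.4361 0.9699]
A−BK = [1.5639 2.0301; -0.1203 -1.2331]
AᵀP(A−BK) = [7.9699 4.6917; 4.6917 6.0902]
P' = Q + AᵀP(A−BK) = [14.2199 2.6917; 2.6917 7.0902]
tr(P') = 21.3102

21.3102


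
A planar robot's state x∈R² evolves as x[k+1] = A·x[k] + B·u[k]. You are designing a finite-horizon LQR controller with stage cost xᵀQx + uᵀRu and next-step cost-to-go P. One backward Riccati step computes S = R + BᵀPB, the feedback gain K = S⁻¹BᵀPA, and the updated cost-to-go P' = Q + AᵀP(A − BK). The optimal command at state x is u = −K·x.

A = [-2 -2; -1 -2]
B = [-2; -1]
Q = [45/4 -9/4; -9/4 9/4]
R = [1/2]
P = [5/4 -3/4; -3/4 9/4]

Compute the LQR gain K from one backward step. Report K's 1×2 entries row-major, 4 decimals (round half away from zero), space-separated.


0.8947 1.0526

BᵀP = [-1.7500 -0.7500]
S = R + BᵀPB = [1/2] + [4.2500] = [4.7500]
BᵀPA = [4.2500 5.0000]
K = S⁻¹·BᵀPA = [0.8947 1.0526]
A−BK = [-0.2105 0.1053; -0.1053 -0.9474]
AᵀP(A−BK) = [0.4474 0.5263; 0.5263 2.7368]
P' = Q + AᵀP(A−BK) = [11.6974 -1.7237; -1.7237 4.9868]
tr(P') = 16.6842


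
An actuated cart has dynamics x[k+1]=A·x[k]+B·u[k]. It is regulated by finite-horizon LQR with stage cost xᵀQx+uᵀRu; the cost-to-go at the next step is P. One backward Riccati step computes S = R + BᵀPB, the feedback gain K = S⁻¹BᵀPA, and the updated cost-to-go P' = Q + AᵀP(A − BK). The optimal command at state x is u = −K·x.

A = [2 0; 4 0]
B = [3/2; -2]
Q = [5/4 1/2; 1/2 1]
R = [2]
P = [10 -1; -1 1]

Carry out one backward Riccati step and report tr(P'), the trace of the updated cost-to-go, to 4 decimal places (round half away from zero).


BᵀP = [17.0000 -3.5000]
S = R + BᵀPB = [2] + [32.5000] = [34.5000]
BᵀPA = [20.0000 0.0000]
K = S⁻¹·BᵀPA = [0.5797 0.0000]
A−BK = [1.1304 0.0000; 5.1594 0.0000]
AᵀP(A−BK) = [28.4058 0.0000; 0.0000 0.0000]
P' = Q + AᵀP(A−BK) = [29.6558 0.5000; 0.5000 1.0000]
tr(P') = 30.6558

30.6558


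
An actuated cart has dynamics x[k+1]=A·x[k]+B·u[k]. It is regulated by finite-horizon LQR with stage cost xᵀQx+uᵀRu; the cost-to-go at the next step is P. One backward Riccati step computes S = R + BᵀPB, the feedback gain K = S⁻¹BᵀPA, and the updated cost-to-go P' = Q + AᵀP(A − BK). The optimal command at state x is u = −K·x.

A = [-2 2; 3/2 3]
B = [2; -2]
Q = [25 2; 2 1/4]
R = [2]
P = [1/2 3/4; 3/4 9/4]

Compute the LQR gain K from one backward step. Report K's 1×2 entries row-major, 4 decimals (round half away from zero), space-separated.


-0.5000 -1.4286

BᵀP = [-0.5000 -3.0000]
S = R + BᵀPB = [2] + [5.0000] = [7.0000]
BᵀPA = [-3.5000 -10.0000]
K = S⁻¹·BᵀPA = [-0.5000 -1.4286]
A−BK = [-1.0000 4.8571; 0.5000 0.1429]
AᵀP(A−BK) = [0.8125 0.8750; 0.8750 16.9643]
P' = Q + AᵀP(A−BK) = [25.8125 2.8750; 2.8750 17.2143]
tr(P') = 43.0268


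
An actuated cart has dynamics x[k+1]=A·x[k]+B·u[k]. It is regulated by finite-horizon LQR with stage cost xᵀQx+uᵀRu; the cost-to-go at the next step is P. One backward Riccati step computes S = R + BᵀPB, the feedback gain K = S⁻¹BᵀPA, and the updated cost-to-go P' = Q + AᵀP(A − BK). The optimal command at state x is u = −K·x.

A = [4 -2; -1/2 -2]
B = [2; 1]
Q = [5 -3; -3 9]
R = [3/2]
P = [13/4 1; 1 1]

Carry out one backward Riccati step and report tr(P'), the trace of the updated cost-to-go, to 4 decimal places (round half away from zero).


BᵀP = [7.5000 3.0000]
S = R + BᵀPB = [3/2] + [18.0000] = [19.5000]
BᵀPA = [28.5000 -21.0000]
K = S⁻¹·BᵀPA = [1.4615 -1.0769]
A−BK = [1.0769 0.1538; -1.9615 -0.9231]
AᵀP(A−BK) = [6.5962 -1.3077; -1.3077 2.3846]
P' = Q + AᵀP(A−BK) = [11.5962 -4.3077; -4.3077 11.3846]
tr(P') = 22.9808

22.9808


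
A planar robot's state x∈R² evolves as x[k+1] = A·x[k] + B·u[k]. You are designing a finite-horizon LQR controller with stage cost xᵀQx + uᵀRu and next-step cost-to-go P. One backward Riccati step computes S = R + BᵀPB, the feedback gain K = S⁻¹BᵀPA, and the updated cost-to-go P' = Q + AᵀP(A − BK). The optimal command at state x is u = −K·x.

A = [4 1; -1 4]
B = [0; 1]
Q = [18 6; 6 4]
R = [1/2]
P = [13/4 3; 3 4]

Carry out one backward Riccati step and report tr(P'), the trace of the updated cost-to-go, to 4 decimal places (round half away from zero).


BᵀP = [3.0000 4.0000]
S = R + BᵀPB = [1/2] + [4.0000] = [4.5000]
BᵀPA = [8.0000 19.0000]
K = S⁻¹·BᵀPA = [1.7778 4.2222]
A−BK = [4.0000 1.0000; -2.7778 -0.2222]
AᵀP(A−BK) = [17.7778 8.2222; 8.2222 11.0278]
P' = Q + AᵀP(A−BK) = [35.7778 14.2222; 14.2222 15.0278]
tr(P') = 50.8056

50.8056


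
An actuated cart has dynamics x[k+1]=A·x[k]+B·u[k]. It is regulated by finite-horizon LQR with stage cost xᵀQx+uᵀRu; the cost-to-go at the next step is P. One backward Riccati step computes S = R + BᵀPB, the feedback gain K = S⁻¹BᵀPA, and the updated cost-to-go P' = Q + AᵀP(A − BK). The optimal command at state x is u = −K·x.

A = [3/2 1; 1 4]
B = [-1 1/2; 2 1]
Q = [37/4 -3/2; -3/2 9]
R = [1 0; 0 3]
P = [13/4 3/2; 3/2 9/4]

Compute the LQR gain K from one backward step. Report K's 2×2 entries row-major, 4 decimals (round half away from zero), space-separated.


-0.0483 0.9745 1.0349 1.6295

BᵀP = [-0.2500 3.0000; 3.1250 3.0000]
S = R + BᵀPB = [1 0; 0 3] + [6.2500 2.8750; 2.8750 4.5625] = [7.2500 2.8750; 2.8750 7.5625]
BᵀPA = [2.6250 11.7500; 7.6875 15.1250]
K = S⁻¹·BᵀPA = [-0.0483 0.9745; 1.0349 1.6295]
A−BK = [0.9342 1.1597; 0.0617 0.4215]
AᵀP(A−BK) = [6.2336 9.2899; 9.2899 15.1530]
P' = Q + AᵀP(A−BK) = [15.4836 7.7899; 7.7899 24.1530]
tr(P') = 39.6366


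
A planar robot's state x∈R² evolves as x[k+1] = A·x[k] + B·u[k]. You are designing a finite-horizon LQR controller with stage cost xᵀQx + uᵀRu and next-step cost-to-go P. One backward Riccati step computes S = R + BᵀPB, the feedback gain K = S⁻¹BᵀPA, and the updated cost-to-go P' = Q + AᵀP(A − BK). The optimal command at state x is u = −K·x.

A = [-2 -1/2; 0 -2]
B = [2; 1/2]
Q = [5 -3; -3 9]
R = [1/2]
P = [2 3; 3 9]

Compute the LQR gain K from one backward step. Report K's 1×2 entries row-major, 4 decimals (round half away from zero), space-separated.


BᵀP = [5.5000 10.5000]
S = R + BᵀPB = [1/2] + [16.2500] = [16.7500]
BᵀPA = [-11.0000 -23.7500]
K = S⁻¹·BᵀPA = [-0.6567 -1.4179]
A−BK = [-0.6866 2.3358; 0.3284 -1.2910]
AᵀP(A−BK) = [0.7761 -1.5970; -1.5970 8.8246]
P' = Q + AᵀP(A−BK) = [5.7761 -4.5970; -4.5970 17.8246]
tr(P') = 23.6007

-0.6567 -1.4179


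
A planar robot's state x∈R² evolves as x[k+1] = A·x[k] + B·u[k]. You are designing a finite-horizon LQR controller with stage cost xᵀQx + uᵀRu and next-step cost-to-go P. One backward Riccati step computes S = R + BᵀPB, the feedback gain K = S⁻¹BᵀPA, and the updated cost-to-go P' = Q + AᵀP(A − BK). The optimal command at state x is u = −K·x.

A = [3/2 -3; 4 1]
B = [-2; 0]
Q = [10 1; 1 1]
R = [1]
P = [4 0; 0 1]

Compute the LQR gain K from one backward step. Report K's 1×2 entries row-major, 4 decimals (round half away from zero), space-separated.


-0.7059 1.4118

BᵀP = [-8.0000 0.0000]
S = R + BᵀPB = [1] + [16.0000] = [17.0000]
BᵀPA = [-12.0000 24.0000]
K = S⁻¹·BᵀPA = [-0.7059 1.4118]
A−BK = [0.0882 -0.1765; 4.0000 1.0000]
AᵀP(A−BK) = [16.5294 2.9412; 2.9412 3.1176]
P' = Q + AᵀP(A−BK) = [26.5294 3.9412; 3.9412 4.1176]
tr(P') = 30.6471


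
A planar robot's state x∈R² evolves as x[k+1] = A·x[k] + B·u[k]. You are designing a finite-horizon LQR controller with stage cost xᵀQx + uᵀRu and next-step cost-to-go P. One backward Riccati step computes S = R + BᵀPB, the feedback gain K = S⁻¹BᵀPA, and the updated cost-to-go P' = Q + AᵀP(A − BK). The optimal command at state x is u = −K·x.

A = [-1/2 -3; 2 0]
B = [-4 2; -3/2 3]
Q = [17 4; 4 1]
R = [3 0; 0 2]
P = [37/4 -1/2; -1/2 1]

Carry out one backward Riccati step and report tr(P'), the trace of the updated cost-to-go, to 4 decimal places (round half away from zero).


BᵀP = [-36.2500 0.5000; 17.0000 2.0000]
S = R + BᵀPB = [3 0; 0 2] + [144.2500 -71.0000; -71.0000 40.0000] = [147.2500 -71.0000; -71.0000 42.0000]
BᵀPA = [19.1250 108.7500; -4.5000 -51.0000]
K = S⁻¹·BᵀPA = [0.4230 0.8277; 0.6080 0.1850]
A−BK = [-0.0238 -0.0590; 0.8106 0.6867]
AᵀP(A−BK) = [1.9578 1.8771; 1.8771 2.6681]
P' = Q + AᵀP(A−BK) = [18.9578 5.8771; 5.8771 3.6681]
tr(P') = 22.6259

22.6259


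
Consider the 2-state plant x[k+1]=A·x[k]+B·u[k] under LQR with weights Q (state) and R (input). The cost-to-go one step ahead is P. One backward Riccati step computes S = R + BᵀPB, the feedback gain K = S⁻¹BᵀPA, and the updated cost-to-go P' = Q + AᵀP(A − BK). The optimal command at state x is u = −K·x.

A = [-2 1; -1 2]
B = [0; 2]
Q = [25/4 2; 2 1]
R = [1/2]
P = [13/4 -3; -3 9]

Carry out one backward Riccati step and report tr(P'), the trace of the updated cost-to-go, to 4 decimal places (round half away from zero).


BᵀP = [-6.0000 18.0000]
S = R + BᵀPB = [1/2] + [36.0000] = [36.5000]
BᵀPA = [-6.0000 30.0000]
K = S⁻¹·BᵀPA = [-0.1644 0.8219]
A−BK = [-2.0000 1.0000; -0.6712 0.3562]
AᵀP(A−BK) = [9.0137 -4.5685; -4.5685 2.5925]
P' = Q + AᵀP(A−BK) = [15.2637 -2.5685; -2.5685 3.5925]
tr(P') = 18.8562

18.8562


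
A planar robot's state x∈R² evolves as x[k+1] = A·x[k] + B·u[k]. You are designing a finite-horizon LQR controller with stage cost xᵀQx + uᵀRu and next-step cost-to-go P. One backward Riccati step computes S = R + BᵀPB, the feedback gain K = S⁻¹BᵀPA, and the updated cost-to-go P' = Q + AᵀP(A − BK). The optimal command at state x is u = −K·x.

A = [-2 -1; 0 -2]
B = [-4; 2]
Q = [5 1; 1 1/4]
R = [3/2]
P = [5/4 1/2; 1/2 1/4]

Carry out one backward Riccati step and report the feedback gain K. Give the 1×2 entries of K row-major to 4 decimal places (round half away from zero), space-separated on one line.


BᵀP = [-4.0000 -1.5000]
S = R + BᵀPB = [3/2] + [13.0000] = [14.5000]
BᵀPA = [8.0000 7.0000]
K = S⁻¹·BᵀPA = [0.5517 0.4828]
A−BK = [0.2069 0.9310; -1.1034 -2.9655]
AᵀP(A−BK) = [0.5862 0.6379; 0.6379 0.8707]
P' = Q + AᵀP(A−BK) = [5.5862 1.6379; 1.6379 1.1207]
tr(P') = 6.7069

0.5517 0.4828


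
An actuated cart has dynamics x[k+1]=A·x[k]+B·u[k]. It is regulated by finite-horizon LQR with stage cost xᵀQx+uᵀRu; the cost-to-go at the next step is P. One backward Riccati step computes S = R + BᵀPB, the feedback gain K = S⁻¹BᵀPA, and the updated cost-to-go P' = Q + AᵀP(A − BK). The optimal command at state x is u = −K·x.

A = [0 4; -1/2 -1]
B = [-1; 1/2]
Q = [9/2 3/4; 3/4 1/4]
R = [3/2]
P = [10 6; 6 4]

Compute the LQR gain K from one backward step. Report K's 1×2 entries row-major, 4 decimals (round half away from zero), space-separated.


0.3077 -3.6923

BᵀP = [-7.0000 -4.0000]
S = R + BᵀPB = [3/2] + [5.0000] = [6.5000]
BᵀPA = [2.0000 -24.0000]
K = S⁻¹·BᵀPA = [0.3077 -3.6923]
A−BK = [0.3077 0.3077; -0.6538 0.8462]
AᵀP(A−BK) = [0.3846 -2.6154; -2.6154 27.3846]
P' = Q + AᵀP(A−BK) = [4.8846 -1.8654; -1.8654 27.6346]
tr(P') = 32.5192


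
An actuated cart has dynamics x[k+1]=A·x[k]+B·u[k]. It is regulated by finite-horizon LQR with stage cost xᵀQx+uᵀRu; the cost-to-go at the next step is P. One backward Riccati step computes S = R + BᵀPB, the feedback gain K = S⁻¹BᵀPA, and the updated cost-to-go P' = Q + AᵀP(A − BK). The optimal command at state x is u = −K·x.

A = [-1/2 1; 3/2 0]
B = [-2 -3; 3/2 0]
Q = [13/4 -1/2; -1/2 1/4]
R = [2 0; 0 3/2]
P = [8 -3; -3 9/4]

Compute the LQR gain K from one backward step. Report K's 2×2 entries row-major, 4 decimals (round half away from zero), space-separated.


BᵀP = [-20.5000 9.3750; -24.0000 9.0000]
S = R + BᵀPB = [2 0; 0 3/2] + [55.0625 61.5000; 61.5000 72.0000] = [57.0625 61.5000; 61.5000 73.5000]
BᵀPA = [24.3125 -20.5000; 25.5000 -24.0000]
K = S⁻¹·BᵀPA = [0.5311 -0.0747; -0.0974 -0.2641]
A−BK = [0.2699 0.0585; 0.7034 0.1120]
AᵀP(A−BK) = [1.1352 0.0487; 0.0487 0.1320]
P' = Q + AᵀP(A−BK) = [4.3852 -0.4513; -0.4513 0.3820]
tr(P') = 4.7672

0.5311 -0.0747 -0.0974 -0.2641


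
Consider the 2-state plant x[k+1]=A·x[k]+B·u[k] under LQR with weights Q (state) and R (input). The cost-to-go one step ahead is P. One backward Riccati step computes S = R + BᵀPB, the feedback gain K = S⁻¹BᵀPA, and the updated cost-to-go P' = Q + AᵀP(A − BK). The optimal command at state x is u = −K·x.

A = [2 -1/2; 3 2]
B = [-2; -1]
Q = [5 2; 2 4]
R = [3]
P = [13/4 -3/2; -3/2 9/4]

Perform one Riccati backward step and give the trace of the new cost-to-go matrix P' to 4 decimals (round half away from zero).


BᵀP = [-5.0000 0.7500]
S = R + BᵀPB = [3] + [9.2500] = [12.2500]
BᵀPA = [-7.7500 4.0000]
K = S⁻¹·BᵀPA = [-0.6327 0.3265]
A−BK = [0.7347 0.1531; 2.3673 2.3265]
AᵀP(A−BK) = [10.3469 9.0306; 9.0306 11.5064]
P' = Q + AᵀP(A−BK) = [15.3469 11.0306; 11.0306 15.5064]
tr(P') = 30.8533

30.8533


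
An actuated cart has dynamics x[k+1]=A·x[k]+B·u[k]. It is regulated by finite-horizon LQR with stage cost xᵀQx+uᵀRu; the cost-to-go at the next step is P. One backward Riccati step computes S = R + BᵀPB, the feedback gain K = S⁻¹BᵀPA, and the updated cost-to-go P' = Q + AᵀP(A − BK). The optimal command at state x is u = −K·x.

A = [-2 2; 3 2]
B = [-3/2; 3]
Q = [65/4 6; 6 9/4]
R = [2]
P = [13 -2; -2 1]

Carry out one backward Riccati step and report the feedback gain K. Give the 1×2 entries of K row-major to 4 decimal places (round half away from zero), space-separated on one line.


1.1845 -0.6695

BᵀP = [-25.5000 6.0000]
S = R + BᵀPB = [2] + [56.2500] = [58.2500]
BᵀPA = [69.0000 -39.0000]
K = S⁻¹·BᵀPA = [1.1845 -0.6695]
A−BK = [-0.2232 0.9957; -0.5536 4.0086]
AᵀP(A−BK) = [3.2661 -3.8026; -3.8026 13.8884]
P' = Q + AᵀP(A−BK) = [19.5161 2.1974; 2.1974 16.1384]
tr(P') = 35.6545


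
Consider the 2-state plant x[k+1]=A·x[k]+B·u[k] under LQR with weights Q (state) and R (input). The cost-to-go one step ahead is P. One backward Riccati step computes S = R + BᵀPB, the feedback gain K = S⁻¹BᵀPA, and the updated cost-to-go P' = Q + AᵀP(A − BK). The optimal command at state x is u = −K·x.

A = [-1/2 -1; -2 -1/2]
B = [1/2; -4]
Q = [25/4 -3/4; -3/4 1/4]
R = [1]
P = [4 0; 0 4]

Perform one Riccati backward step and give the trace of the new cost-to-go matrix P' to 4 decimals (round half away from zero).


13.3939

BᵀP = [2.0000 -16.0000]
S = R + BᵀPB = [1] + [65.0000] = [66.0000]
BᵀPA = [31.0000 6.0000]
K = S⁻¹·BᵀPA = [0.4697 0.0909]
A−BK = [-0.7348 -1.0455; -0.1212 -0.1364]
AᵀP(A−BK) = [2.4394 3.1818; 3.1818 4.4545]
P' = Q + AᵀP(A−BK) = [8.6894 2.4318; 2.4318 4.7045]
tr(P') = 13.3939


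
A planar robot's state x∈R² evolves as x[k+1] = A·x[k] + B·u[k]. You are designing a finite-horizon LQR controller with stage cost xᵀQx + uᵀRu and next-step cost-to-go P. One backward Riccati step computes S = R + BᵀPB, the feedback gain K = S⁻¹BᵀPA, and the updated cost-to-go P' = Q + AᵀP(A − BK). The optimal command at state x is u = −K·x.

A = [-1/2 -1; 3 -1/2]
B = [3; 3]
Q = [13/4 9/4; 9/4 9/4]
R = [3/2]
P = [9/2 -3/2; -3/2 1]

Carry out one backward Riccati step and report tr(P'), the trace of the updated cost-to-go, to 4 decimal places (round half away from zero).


BᵀP = [9.0000 -1.5000]
S = R + BᵀPB = [3/2] + [22.5000] = [24.0000]
BᵀPA = [-9.0000 -8.2500]
K = S⁻¹·BᵀPA = [-0.3750 -0.3438]
A−BK = [0.6250 0.0313; 4.1250 0.5313]
AᵀP(A−BK) = [11.2500 1.7813; 1.7813 0.4141]
P' = Q + AᵀP(A−BK) = [14.5000 4.0313; 4.0313 2.6641]
tr(P') = 17.1641

17.1641


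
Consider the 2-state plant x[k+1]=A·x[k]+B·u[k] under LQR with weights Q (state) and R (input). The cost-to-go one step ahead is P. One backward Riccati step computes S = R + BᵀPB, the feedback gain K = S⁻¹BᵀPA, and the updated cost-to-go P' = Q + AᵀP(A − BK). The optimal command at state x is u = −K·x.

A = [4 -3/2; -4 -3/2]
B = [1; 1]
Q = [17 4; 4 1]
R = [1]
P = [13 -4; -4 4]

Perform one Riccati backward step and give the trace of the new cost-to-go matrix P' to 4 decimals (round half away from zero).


290.4250

BᵀP = [9.0000 0.0000]
S = R + BᵀPB = [1] + [9.0000] = [10.0000]
BᵀPA = [36.0000 -13.5000]
K = S⁻¹·BᵀPA = [3.6000 -1.3500]
A−BK = [0.4000 -0.1500; -7.6000 -0.1500]
AᵀP(A−BK) = [270.4000 -5.4000; -5.4000 2.0250]
P' = Q + AᵀP(A−BK) = [287.4000 -1.4000; -1.4000 3.0250]
tr(P') = 290.4250


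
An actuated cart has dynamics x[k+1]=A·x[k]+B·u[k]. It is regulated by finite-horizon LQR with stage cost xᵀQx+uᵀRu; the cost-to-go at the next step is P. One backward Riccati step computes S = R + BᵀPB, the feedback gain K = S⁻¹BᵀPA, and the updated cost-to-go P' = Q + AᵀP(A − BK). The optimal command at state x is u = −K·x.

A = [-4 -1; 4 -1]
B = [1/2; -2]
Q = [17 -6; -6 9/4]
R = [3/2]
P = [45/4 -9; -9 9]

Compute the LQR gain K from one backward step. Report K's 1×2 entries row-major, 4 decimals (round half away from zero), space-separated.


BᵀP = [23.6250 -22.5000]
S = R + BᵀPB = [3/2] + [56.8125] = [58.3125]
BᵀPA = [-184.5000 -1.1250]
K = S⁻¹·BᵀPA = [-3.1640 -0.0193]
A−BK = [-2.4180 -0.9904; -2.3280 -1.0386]
AᵀP(A−BK) = [28.2444 5.4405; 5.4405 2.2283]
P' = Q + AᵀP(A−BK) = [45.2444 -0.5595; -0.5595 4.4783]
tr(P') = 49.7227

-3.1640 -0.0193


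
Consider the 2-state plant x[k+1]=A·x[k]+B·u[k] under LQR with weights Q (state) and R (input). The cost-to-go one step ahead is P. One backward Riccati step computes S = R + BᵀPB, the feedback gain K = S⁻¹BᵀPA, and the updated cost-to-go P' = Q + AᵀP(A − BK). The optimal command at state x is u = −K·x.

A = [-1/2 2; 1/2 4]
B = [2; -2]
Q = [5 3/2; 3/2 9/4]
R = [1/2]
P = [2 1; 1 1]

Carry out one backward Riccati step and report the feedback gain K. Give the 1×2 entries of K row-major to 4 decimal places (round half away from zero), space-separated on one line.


BᵀP = [2.0000 0.0000]
S = R + BᵀPB = [1/2] + [4.0000] = [4.5000]
BᵀPA = [-1.0000 4.0000]
K = S⁻¹·BᵀPA = [-0.2222 0.8889]
A−BK = [-0.0556 0.2222; 0.0556 5.7778]
AᵀP(A−BK) = [0.0278 -0.1111; -0.1111 36.4444]
P' = Q + AᵀP(A−BK) = [5.0278 1.3889; 1.3889 38.6944]
tr(P') = 43.7222

-0.2222 0.8889


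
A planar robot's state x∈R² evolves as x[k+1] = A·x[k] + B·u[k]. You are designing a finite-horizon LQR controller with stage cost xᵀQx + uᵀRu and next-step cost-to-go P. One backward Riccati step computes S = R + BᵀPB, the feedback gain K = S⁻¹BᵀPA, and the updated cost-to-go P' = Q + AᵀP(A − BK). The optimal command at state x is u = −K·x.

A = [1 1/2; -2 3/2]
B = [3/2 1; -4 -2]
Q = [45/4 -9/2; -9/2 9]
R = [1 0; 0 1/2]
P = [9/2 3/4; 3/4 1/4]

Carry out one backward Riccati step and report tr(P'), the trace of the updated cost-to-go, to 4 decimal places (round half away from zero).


BᵀP = [3.7500 0.1250; 3.0000 0.2500]
S = R + BᵀPB = [1 0; 0 1/2] + [5.1250 3.5000; 3.5000 2.5000] = [6.1250 3.5000; 3.5000 3.0000]
BᵀPA = [3.5000 2.0625; 2.5000 1.8750]
K = S⁻¹·BᵀPA = [0.2857 -0.0612; 0.5000 0.6964]
A−BK = [0.0714 -0.1046; 0.1429 2.6480]
AᵀP(A−BK) = [0.2500 0.3482; 0.3482 1.6330]
P' = Q + AᵀP(A−BK) = [11.5000 -4.1518; -4.1518 10.6330]
tr(P') = 22.1330

22.1330


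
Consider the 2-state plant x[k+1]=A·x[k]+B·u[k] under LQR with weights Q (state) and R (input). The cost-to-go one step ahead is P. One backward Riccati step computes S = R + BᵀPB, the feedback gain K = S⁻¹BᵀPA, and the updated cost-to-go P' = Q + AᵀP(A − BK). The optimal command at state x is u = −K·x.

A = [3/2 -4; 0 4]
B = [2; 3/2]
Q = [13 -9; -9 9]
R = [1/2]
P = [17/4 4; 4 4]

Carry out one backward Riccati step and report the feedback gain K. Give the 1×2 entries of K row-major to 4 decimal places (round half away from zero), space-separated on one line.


BᵀP = [14.5000 14.0000]
S = R + BᵀPB = [1/2] + [50.0000] = [50.5000]
BᵀPA = [21.7500 -2.0000]
K = S⁻¹·BᵀPA = [0.4307 -0.0396]
A−BK = [0.6386 -3.9208; -0.6460 4.0594]
AᵀP(A−BK) = [0.1949 -0.6386; -0.6386 3.9208]
P' = Q + AᵀP(A−BK) = [13.1949 -9.6386; -9.6386 12.9208]
tr(P') = 26.1157

0.4307 -0.0396


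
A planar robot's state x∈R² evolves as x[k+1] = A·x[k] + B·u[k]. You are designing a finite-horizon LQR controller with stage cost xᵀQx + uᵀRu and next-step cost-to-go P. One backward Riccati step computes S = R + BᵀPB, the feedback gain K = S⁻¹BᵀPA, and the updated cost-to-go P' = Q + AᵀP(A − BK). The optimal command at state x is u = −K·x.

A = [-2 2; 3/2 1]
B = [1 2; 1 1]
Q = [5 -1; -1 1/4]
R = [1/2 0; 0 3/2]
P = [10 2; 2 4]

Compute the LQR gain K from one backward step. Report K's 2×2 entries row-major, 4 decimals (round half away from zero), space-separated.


BᵀP = [12.0000 6.0000; 22.0000 8.0000]
S = R + BᵀPB = [1/2 0; 0 3/2] + [18.0000 30.0000; 30.0000 52.0000] = [18.5000 30.0000; 30.0000 53.5000]
BᵀPA = [-15.0000 30.0000; -32.0000 52.0000]
K = S⁻¹·BᵀPA = [1.7549 0.5014; -1.5822 0.6908]
A−BK = [-0.5905 0.1170; 1.3273 -0.1922]
AᵀP(A−BK) = [12.6936 -2.3733; -2.3733 1.0362]
P' = Q + AᵀP(A−BK) = [17.6936 -3.3733; -3.3733 1.2862]
tr(P') = 18.9798

1.7549 0.5014 -1.5822 0.6908


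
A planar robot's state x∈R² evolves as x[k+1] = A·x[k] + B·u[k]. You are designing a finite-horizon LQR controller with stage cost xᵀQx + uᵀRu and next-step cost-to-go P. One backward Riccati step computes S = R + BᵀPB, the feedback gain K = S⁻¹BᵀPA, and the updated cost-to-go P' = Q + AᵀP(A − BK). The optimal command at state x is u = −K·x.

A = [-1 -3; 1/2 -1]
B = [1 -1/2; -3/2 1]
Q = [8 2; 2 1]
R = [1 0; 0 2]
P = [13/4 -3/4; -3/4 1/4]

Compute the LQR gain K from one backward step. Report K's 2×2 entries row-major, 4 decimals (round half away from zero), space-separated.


BᵀP = [4.3750 -1.1250; -2.3750 0.6250]
S = R + BᵀPB = [1 0; 0 2] + [6.0625 -3.3125; -3.3125 1.8125] = [7.0625 -3.3125; -3.3125 3.8125]
BᵀPA = [-4.9375 -12.0000; 2.6875 6.5000]
K = S⁻¹·BᵀPA = [-0.6219 -1.5181; 0.1645 0.3859]
A−BK = [-0.2958 -1.2889; -0.5975 -3.6631]
AᵀP(A−BK) = [0.5495 1.4672; 1.4672 4.2742]
P' = Q + AᵀP(A−BK) = [8.5495 3.4672; 3.4672 5.2742]
tr(P') = 13.8237

-0.6219 -1.5181 0.1645 0.3859


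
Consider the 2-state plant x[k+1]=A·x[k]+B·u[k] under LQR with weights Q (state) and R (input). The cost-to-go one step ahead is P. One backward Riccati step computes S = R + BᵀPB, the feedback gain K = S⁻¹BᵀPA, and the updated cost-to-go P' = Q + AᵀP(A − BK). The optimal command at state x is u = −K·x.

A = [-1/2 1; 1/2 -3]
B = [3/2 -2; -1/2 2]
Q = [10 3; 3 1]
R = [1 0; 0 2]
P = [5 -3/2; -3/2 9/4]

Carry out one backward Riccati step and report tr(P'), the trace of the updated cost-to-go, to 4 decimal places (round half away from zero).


BᵀP = [8.2500 -3.3750; -13.0000 7.5000]
S = R + BᵀPB = [1 0; 0 2] + [14.0625 -23.2500; -23.2500 41.0000] = [15.0625 -23.2500; -23.2500 43.0000]
BᵀPA = [-5.8125 18.3750; 10.2500 -35.5000]
K = S⁻¹·BᵀPA = [-0.1085 -0.3291; 0.1797 -1.0035]
A−BK = [0.0222 -0.5134; 0.0863 -1.1575]
AᵀP(A−BK) = [0.0898 -0.5018; -0.5018 4.6721]
P' = Q + AᵀP(A−BK) = [10.0898 2.4982; 2.4982 5.6721]
tr(P') = 15.7620

15.7620


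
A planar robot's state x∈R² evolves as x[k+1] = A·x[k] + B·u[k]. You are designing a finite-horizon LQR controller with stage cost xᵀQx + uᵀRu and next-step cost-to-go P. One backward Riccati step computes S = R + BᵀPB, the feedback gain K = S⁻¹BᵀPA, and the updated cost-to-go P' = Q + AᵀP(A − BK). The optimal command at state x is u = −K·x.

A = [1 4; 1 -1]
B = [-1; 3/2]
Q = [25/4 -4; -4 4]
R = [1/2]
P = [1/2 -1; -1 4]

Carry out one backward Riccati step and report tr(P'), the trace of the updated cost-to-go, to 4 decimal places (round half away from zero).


13.5192

BᵀP = [-2.0000 7.0000]
S = R + BᵀPB = [1/2] + [12.5000] = [13.0000]
BᵀPA = [5.0000 -15.0000]
K = S⁻¹·BᵀPA = [0.3846 -1.1538]
A−BK = [1.3846 2.8462; 0.4231 0.7308]
AᵀP(A−BK) = [0.5769 0.7692; 0.7692 2.6923]
P' = Q + AᵀP(A−BK) = [6.8269 -3.2308; -3.2308 6.6923]
tr(P') = 13.5192


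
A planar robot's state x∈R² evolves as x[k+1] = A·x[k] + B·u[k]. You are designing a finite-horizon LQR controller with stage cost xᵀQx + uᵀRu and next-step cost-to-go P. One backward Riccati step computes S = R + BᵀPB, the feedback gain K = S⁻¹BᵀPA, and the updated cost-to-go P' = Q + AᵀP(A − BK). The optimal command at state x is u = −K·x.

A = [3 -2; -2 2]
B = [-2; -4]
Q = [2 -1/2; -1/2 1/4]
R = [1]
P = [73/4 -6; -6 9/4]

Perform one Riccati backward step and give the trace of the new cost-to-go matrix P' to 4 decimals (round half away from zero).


BᵀP = [-12.5000 3.0000]
S = R + BᵀPB = [1] + [13.0000] = [14.0000]
BᵀPA = [-43.5000 31.0000]
K = S⁻¹·BᵀPA = [-3.1071 2.2143]
A−BK = [-3.2143 2.4286; -14.4286 10.8571]
AᵀP(A−BK) = [110.0893 -82.1786; -82.1786 61.3571]
P' = Q + AᵀP(A−BK) = [112.0893 -82.6786; -82.6786 61.6071]
tr(P') = 173.6964

173.6964
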